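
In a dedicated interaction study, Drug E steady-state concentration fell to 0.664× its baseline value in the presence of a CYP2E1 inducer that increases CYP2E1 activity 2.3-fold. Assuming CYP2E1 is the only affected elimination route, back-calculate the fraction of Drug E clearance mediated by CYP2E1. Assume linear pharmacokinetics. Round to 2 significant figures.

0.39

Call the CYP2E1 fraction fm. After the interaction, CL_new/CL_old = fm × 2.3 + (1 − fm).
Steady-state concentration ratio = 1 / (new CL fraction), so new CL fraction = 1 / 0.664 = 1.506.
fm × 2.3 + 1 − fm = 1.506  ⇒  fm × (2.3 − 1) = 0.506  ⇒  fm = 0.39.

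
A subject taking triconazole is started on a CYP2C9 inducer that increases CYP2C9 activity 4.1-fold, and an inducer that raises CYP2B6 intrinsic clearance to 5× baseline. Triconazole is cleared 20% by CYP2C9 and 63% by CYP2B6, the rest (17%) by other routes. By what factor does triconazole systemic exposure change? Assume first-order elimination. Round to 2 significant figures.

0.24

CYP2C9: 0.2 × 4.1 = 0.82
CYP2B6: 0.63 × 5 = 3.15
Other: 0.17 (unchanged)
CL_new/CL_old = 0.82 + 3.15 + 0.17 = 4.14.
Because systemic exposure varies inversely with clearance, the combined effect is 1 / 4.14 = 0.24.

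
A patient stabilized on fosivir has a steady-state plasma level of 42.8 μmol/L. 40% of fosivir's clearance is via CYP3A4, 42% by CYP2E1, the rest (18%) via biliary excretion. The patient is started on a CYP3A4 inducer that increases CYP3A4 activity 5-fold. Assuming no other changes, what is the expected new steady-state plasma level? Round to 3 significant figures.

16.5 μmol/L

The CYP3A4 pathway (40% of clearance) is boosted to 5× activity: 0.4 × 5 = 2.
CYP2E1 (42%) and the residual 18% are unaffected.
Relative clearance = 2 + 0.42 + 0.18 = 2.6.
Steady-state plasma level ∝ 1/CL, so new value = 42.8 / 2.6 = 16.5 μmol/L.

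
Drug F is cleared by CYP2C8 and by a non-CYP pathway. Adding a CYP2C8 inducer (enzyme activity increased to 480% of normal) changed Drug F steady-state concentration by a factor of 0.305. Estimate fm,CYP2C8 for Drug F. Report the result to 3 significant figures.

0.600

Let fm be the CYP2C8 fraction. New clearance relative to baseline = fm × 4.8 + (1 − fm).
Steady-state concentration ratio = 1 / (new CL fraction), so new CL fraction = 1 / 0.305 = 3.279.
fm × 4.8 + 1 − fm = 3.279  ⇒  fm × (4.8 − 1) = 2.279  ⇒  fm = 0.600.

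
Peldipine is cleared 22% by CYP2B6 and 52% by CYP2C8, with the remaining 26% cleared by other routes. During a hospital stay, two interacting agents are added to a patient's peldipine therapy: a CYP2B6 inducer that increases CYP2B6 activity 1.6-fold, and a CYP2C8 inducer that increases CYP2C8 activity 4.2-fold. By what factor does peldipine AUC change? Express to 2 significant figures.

The CYP2B6 pathway (22% of clearance) increases to 1.6× activity: 0.22 × 1.6 = 0.352.
The CYP2C8 pathway (52% of clearance) rises to 4.2× activity: 0.52 × 4.2 = 2.184.
The remaining 26% of clearance is unaffected.
Relative clearance = 0.352 + 2.184 + 0.26 = 2.796.
Because AUC varies inversely with clearance, the combined effect is 1 / 2.796 = 0.36.

0.36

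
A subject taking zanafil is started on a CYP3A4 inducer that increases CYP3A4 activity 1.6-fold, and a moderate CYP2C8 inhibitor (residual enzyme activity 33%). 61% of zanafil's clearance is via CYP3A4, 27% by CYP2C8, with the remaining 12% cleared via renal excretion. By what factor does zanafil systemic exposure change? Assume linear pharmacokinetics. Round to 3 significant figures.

CYP3A4: 0.61 × 1.6 = 0.976
CYP2C8: 0.27 × 0.33 = 0.0891
Other: 0.12 (unchanged)
New clearance relative to baseline: 0.976 + 0.0891 + 0.12 = 1.1851.
Systemic exposure ∝ 1/CL: fold-change = 1 / 1.1851 = 0.844.

0.844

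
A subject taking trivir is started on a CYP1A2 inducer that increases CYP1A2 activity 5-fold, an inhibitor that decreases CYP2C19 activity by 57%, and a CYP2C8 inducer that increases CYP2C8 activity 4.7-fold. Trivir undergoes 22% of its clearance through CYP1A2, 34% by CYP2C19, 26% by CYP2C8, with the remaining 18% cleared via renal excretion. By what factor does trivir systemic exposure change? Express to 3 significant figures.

CYP1A2: 0.22 × 5 = 1.1
CYP2C19: 0.34 × 0.43 = 0.1462
CYP2C8: 0.26 × 4.7 = 1.222
Other: 0.18 (unchanged)
New clearance relative to baseline: 1.1 + 0.1462 + 1.222 + 0.18 = 2.6482.
Net systemic exposure ratio = 1 / 2.6482 = 0.378.

0.378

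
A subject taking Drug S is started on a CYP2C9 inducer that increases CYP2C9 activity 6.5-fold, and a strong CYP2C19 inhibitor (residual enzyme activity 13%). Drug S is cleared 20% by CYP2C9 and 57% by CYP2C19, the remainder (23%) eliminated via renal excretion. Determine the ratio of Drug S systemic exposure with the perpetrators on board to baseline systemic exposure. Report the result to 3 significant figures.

0.623

CYP2C9: 0.2 × 6.5 = 1.3
CYP2C19: 0.57 × 0.13 = 0.0741
Other: 0.23 (unchanged)
Relative clearance = 1.3 + 0.0741 + 0.23 = 1.6041.
Systemic exposure ∝ 1/CL: fold-change = 1 / 1.6041 = 0.623.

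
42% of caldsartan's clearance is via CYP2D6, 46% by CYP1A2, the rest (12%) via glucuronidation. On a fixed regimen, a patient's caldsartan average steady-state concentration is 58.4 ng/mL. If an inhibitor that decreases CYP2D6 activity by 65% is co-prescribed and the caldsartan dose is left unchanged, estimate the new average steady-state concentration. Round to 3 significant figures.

CYP2D6: 0.42 × 0.35 = 0.147
CYP1A2: 0.46 (unchanged)
Other: 0.12 (unchanged)
CL_new/CL_old = 0.147 + 0.46 + 0.12 = 0.727.
New average steady-state concentration = baseline ÷ relative clearance = 58.4 / 0.727 = 80.3 ng/mL.

80.3 ng/mL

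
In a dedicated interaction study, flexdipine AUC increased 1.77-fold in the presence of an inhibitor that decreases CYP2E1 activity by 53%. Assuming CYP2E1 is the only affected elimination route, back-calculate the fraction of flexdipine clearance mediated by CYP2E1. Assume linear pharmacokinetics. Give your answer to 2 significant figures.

Let x = fm,CYP2E1. Because AUC ∝ 1/CL, relative clearance fell to 1/1.77 = 0.565.
Only the CYP2E1 route changed, so 0.565 = x·0.47 + (1 − x), giving x = 0.82.

0.82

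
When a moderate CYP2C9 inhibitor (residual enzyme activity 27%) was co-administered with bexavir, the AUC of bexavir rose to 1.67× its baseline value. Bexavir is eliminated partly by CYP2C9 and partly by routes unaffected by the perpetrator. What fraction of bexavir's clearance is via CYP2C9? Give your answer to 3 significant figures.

0.550

Let fm be the CYP2C9 fraction. New clearance relative to baseline = fm × 0.27 + (1 − fm).
AUC ratio = 1 / (new CL fraction), so new CL fraction = 1 / 1.67 = 0.5988.
fm × 0.27 + 1 − fm = 0.5988  ⇒  fm × (0.27 − 1) = −0.4012  ⇒  fm = 0.550.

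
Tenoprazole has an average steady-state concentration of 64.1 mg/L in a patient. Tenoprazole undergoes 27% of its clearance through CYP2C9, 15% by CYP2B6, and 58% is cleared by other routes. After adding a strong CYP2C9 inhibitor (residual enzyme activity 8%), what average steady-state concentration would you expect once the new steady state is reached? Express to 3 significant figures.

The CYP2C9 pathway (27% of clearance) drops to 0.08× activity: 0.27 × 0.08 = 0.0216.
CYP2B6 (15%) and the residual 58% are unaffected.
CL_new/CL_old = 0.0216 + 0.15 + 0.58 = 0.7516.
With dosing unchanged, average steady-state concentration scales as 1/CL: 64.1 / 0.7516 = 85.3 mg/L.

85.3 mg/L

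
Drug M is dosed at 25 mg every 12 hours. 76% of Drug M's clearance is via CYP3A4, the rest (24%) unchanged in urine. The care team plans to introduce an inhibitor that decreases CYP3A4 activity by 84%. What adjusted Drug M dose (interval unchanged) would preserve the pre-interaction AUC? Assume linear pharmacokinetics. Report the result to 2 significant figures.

The CYP3A4 pathway (76% of clearance) falls to 0.16× activity: 0.76 × 0.16 = 0.1216.
Non-CYP routes (24%) are unchanged.
CL_new/CL_old = 0.1216 + 0.24 = 0.3616.
Css,avg = (dose rate)/CL, so holding Css fixed requires dose ∝ CL: 25 × 0.3616 = 9.0 mg.

9.0 mg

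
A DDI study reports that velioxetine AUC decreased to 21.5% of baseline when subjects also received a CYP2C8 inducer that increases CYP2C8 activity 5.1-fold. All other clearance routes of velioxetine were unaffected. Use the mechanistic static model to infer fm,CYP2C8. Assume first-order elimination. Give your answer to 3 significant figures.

0.891

Write x for the fraction cleared via CYP2C8. The observed AUC change means clearance rose to 1/0.215 = 4.651 of baseline.
Setting x·5.1 + (1 − x) = 4.651 and solving: x = (4.651 − 1)/(5.1 − 1) = 0.891.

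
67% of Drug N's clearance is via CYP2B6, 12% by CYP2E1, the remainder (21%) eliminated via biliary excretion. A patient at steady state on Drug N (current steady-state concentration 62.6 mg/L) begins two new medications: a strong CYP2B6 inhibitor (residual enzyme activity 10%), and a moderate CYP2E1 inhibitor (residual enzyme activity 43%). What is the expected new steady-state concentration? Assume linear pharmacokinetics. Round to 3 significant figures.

191 mg/L

CYP2B6: 0.67 × 0.1 = 0.067
CYP2E1: 0.12 × 0.43 = 0.0516
Other: 0.21 (unchanged)
Relative clearance = 0.067 + 0.0516 + 0.21 = 0.3286.
Dividing the baseline by the relative clearance: 62.6 / 0.3286 = 191 mg/L.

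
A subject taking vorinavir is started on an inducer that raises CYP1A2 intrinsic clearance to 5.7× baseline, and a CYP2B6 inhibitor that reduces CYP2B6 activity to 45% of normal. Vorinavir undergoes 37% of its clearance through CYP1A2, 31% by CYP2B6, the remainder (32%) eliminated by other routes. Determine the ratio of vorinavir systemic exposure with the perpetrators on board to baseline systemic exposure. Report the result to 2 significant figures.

0.39

The CYP1A2 pathway (37% of clearance) rises to 5.7× activity: 0.37 × 5.7 = 2.109.
The CYP2B6 pathway (31% of clearance) drops to 0.45× activity: 0.31 × 0.45 = 0.1395.
The remaining 32% of clearance is unaffected.
Relative clearance = 2.109 + 0.1395 + 0.32 = 2.5685.
Because systemic exposure varies inversely with clearance, the combined effect is 1 / 2.5685 = 0.39.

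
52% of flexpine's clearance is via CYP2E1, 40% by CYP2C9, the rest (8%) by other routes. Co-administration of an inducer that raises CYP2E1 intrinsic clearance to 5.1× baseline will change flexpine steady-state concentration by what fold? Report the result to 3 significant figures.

The CYP2E1 pathway (52% of clearance) rises to 5.1× activity: 0.52 × 5.1 = 2.652.
CYP2C9 (40%) and the residual 8% are unaffected.
New clearance relative to baseline: 2.652 + 0.4 + 0.08 = 3.132.
Since steady-state concentration ∝ 1/CL, the ratio is 1 / 3.132 = 0.319.

0.319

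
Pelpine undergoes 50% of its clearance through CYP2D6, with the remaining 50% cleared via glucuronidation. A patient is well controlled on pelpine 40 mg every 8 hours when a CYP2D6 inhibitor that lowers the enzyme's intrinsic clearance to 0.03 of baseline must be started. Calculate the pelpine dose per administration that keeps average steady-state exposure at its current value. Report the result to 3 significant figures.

CYP2D6: 0.5 × 0.03 = 0.015
Other: 0.5 (unchanged)
New clearance relative to baseline: 0.015 + 0.5 = 0.515.
Exposure is unchanged when dose changes in proportion to clearance. New dose = 40 mg × 0.515 = 20.6 mg.

20.6 mg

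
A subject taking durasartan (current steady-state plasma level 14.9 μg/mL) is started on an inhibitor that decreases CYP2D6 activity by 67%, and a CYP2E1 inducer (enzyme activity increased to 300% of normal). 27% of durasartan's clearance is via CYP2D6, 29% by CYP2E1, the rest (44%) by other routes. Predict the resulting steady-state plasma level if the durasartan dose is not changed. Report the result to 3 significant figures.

The CYP2D6 pathway (27% of clearance) drops to 0.33× activity: 0.27 × 0.33 = 0.0891.
The CYP2E1 pathway (29% of clearance) is boosted to 3× activity: 0.29 × 3 = 0.87.
The remaining 44% of clearance is unaffected.
CL_new/CL_old = 0.0891 + 0.87 + 0.44 = 1.3991.
Dividing the baseline by the relative clearance: 14.9 / 1.3991 = 10.6 μg/mL.

10.6 μg/mL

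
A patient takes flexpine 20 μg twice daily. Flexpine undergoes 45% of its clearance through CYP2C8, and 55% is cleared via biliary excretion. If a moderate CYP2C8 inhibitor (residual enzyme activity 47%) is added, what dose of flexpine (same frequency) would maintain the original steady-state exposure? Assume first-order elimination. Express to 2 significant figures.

15 μg

The CYP2C8 pathway (45% of clearance) falls to 0.47× activity: 0.45 × 0.47 = 0.2115.
The remaining 55% of clearance is unaffected.
New clearance relative to baseline: 0.2115 + 0.55 = 0.7615.
Exposure is unchanged when dose changes in proportion to clearance. New dose = 20 μg × 0.7615 = 15 μg.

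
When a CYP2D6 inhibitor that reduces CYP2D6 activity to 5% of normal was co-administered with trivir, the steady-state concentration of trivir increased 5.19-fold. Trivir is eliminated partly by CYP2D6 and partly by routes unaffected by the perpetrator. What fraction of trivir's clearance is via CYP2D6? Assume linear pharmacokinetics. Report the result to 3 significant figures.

Let x = fm,CYP2D6. Because steady-state concentration ∝ 1/CL, relative clearance fell to 1/5.19 = 0.1927.
Only the CYP2D6 route changed, so 0.1927 = x·0.05 + (1 − x), giving x = 0.850.

0.850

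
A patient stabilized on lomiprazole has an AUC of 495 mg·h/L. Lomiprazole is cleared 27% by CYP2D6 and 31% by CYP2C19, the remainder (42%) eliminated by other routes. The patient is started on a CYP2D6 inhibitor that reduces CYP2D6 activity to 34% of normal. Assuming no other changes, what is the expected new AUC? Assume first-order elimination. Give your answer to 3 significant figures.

602 mg·h/L

The CYP2D6 pathway (27% of clearance) is reduced to 0.34× activity: 0.27 × 0.34 = 0.0918.
CYP2C19 (31%) and the residual 42% are unaffected.
CL_new/CL_old = 0.0918 + 0.31 + 0.42 = 0.8218.
AUC ∝ 1/CL, so new value = 495 / 0.8218 = 602 mg·h/L.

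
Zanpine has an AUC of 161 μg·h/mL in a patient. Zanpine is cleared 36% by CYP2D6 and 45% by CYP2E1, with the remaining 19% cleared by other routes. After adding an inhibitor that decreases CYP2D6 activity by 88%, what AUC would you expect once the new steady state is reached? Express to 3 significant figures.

The CYP2D6 pathway (36% of clearance) falls to 0.12× activity: 0.36 × 0.12 = 0.0432.
CYP2E1 (45%) and the residual 19% are unaffected.
New clearance relative to baseline: 0.0432 + 0.45 + 0.19 = 0.6832.
AUC ∝ 1/CL, so new value = 161 / 0.6832 = 236 μg·h/mL.

236 μg·h/mL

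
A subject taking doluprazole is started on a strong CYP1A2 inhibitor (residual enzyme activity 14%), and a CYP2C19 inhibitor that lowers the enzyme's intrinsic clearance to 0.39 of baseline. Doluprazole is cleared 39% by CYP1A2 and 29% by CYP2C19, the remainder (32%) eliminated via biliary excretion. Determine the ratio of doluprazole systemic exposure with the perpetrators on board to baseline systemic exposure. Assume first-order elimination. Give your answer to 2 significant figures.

2.1

The CYP1A2 pathway (39% of clearance) drops to 0.14× activity: 0.39 × 0.14 = 0.0546.
The CYP2C19 pathway (29% of clearance) is reduced to 0.39× activity: 0.29 × 0.39 = 0.1131.
The remaining 32% of clearance is unaffected.
New clearance relative to baseline: 0.0546 + 0.1131 + 0.32 = 0.4877.
Systemic exposure ∝ 1/CL: fold-change = 1 / 0.4877 = 2.1.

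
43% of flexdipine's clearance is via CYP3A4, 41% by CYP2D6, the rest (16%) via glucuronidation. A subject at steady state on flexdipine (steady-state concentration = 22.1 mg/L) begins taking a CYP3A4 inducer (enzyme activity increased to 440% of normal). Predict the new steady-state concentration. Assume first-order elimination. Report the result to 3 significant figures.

8.98 mg/L

The CYP3A4 pathway (43% of clearance) increases to 4.4× activity: 0.43 × 4.4 = 1.892.
CYP2D6 (41%) and the residual 16% are unaffected.
New clearance relative to baseline: 1.892 + 0.41 + 0.16 = 2.462.
With dosing unchanged, steady-state concentration scales as 1/CL: 22.1 / 2.462 = 8.98 mg/L.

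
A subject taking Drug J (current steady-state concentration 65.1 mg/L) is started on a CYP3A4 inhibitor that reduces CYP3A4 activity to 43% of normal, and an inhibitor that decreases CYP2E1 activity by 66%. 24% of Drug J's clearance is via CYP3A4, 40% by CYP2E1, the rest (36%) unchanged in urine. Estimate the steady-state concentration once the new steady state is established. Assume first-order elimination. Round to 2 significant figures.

CYP3A4: 0.24 × 0.43 = 0.1032
CYP2E1: 0.4 × 0.34 = 0.136
Other: 0.36 (unchanged)
New clearance relative to baseline: 0.1032 + 0.136 + 0.36 = 0.5992.
Steady-state concentration ∝ 1/CL: new value = 65.1 / 0.5992 = 1.1 × 10² mg/L.

1.1 × 10² mg/L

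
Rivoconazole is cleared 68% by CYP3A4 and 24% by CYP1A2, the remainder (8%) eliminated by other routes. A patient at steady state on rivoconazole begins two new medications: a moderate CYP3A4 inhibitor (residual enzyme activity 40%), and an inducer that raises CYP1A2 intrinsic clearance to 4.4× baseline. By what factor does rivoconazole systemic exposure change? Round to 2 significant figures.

The CYP3A4 pathway (68% of clearance) falls to 0.4× activity: 0.68 × 0.4 = 0.272.
The CYP1A2 pathway (24% of clearance) rises to 4.4× activity: 0.24 × 4.4 = 1.056.
The remaining 8% of clearance is unaffected.
Relative clearance = 0.272 + 1.056 + 0.08 = 1.408.
Systemic exposure ∝ 1/CL: fold-change = 1 / 1.408 = 0.71.

0.71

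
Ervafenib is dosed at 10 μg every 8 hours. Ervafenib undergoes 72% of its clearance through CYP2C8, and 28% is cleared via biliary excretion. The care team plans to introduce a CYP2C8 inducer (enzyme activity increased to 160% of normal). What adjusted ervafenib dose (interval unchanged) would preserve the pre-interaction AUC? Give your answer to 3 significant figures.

The CYP2C8 pathway (72% of clearance) rises to 1.6× activity: 0.72 × 1.6 = 1.152.
Non-CYP routes (28%) are unchanged.
Relative clearance = 1.152 + 0.28 = 1.432.
To maintain the same steady-state level, dose must scale with clearance: new dose = 10 × 1.432 = 14.3 μg.

14.3 μg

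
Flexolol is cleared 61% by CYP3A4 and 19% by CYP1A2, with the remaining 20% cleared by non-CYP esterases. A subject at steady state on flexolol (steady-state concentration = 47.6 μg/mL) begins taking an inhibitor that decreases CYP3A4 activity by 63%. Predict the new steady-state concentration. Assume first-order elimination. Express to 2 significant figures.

CYP3A4: 0.61 × 0.37 = 0.2257
CYP1A2: 0.19 (unchanged)
Other: 0.2 (unchanged)
New clearance relative to baseline: 0.2257 + 0.19 + 0.2 = 0.6157.
With dosing unchanged, steady-state concentration scales as 1/CL: 47.6 / 0.6157 = 77 μg/mL.

77 μg/mL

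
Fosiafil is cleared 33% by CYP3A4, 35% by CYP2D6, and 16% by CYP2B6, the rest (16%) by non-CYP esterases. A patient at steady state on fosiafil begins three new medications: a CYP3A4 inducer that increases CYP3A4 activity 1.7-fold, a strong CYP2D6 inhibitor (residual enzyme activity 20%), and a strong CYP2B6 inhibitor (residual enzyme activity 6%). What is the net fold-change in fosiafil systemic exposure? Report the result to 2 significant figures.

1.2

The CYP3A4 pathway (33% of clearance) rises to 1.7× activity: 0.33 × 1.7 = 0.561.
The CYP2D6 pathway (35% of clearance) falls to 0.2× activity: 0.35 × 0.2 = 0.07.
The CYP2B6 pathway (16% of clearance) falls to 0.06× activity: 0.16 × 0.06 = 0.0096.
Non-CYP routes (16%) are unchanged.
CL_new/CL_old = 0.561 + 0.07 + 0.0096 + 0.16 = 0.8006.
Because systemic exposure varies inversely with clearance, the combined effect is 1 / 0.8006 = 1.2.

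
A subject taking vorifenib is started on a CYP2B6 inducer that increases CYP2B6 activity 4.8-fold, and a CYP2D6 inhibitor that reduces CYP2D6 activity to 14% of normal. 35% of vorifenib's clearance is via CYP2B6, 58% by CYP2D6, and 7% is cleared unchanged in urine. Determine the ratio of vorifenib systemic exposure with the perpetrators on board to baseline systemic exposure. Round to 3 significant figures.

CYP2B6: 0.35 × 4.8 = 1.68
CYP2D6: 0.58 × 0.14 = 0.0812
Other: 0.07 (unchanged)
New clearance relative to baseline: 1.68 + 0.0812 + 0.07 = 1.8312.
Systemic exposure ∝ 1/CL: fold-change = 1 / 1.8312 = 0.546.

0.546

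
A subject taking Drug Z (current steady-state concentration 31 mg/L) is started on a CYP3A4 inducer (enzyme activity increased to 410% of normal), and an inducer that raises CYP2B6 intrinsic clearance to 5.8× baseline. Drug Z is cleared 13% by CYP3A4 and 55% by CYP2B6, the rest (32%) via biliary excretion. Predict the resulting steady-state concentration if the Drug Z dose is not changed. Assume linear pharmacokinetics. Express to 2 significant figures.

7.7 mg/L

CYP3A4: 0.13 × 4.1 = 0.533
CYP2B6: 0.55 × 5.8 = 3.19
Other: 0.32 (unchanged)
New clearance relative to baseline: 0.533 + 3.19 + 0.32 = 4.043.
New steady-state concentration = 31 / 4.043 = 7.7 mg/L (concentration scales inversely with clearance).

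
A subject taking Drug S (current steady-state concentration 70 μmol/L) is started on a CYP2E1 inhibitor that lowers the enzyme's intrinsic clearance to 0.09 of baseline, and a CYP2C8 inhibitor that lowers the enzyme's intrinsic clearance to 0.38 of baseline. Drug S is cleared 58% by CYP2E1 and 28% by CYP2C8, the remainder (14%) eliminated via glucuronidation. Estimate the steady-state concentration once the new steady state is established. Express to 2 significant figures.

The CYP2E1 pathway (58% of clearance) drops to 0.09× activity: 0.58 × 0.09 = 0.0522.
The CYP2C8 pathway (28% of clearance) drops to 0.38× activity: 0.28 × 0.38 = 0.1064.
The remaining 14% of clearance is unaffected.
New clearance relative to baseline: 0.0522 + 0.1064 + 0.14 = 0.2986.
Steady-state concentration ∝ 1/CL: new value = 70 / 0.2986 = 2.3 × 10² μmol/L.

2.3 × 10² μmol/L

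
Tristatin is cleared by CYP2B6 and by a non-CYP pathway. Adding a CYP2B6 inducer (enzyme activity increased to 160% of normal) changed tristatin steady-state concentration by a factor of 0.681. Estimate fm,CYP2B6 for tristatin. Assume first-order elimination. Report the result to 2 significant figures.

Let x = fm,CYP2B6. Because steady-state concentration ∝ 1/CL, relative clearance rose to 1/0.681 = 1.468.
Only the CYP2B6 route changed, so 1.468 = x·1.6 + (1 − x), giving x = 0.78.

0.78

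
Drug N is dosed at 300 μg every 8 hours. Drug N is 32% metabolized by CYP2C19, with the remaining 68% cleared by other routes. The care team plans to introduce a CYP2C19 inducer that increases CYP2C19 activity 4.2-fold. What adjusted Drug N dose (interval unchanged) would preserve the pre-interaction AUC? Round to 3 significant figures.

The CYP2C19 pathway (32% of clearance) rises to 4.2× activity: 0.32 × 4.2 = 1.344.
Non-CYP routes (68%) are unchanged.
Relative clearance = 1.344 + 0.68 = 2.024.
Css,avg = (dose rate)/CL, so holding Css fixed requires dose ∝ CL: 300 × 2.024 = 607 μg.

607 μg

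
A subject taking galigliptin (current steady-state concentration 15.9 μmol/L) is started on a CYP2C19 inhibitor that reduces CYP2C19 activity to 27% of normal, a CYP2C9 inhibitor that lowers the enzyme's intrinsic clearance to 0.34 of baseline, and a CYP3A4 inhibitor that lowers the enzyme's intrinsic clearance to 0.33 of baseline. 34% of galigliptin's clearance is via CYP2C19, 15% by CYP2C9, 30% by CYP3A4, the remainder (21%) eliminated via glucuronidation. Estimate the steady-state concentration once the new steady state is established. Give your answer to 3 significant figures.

The CYP2C19 pathway (34% of clearance) drops to 0.27× activity: 0.34 × 0.27 = 0.0918.
The CYP2C9 pathway (15% of clearance) drops to 0.34× activity: 0.15 × 0.34 = 0.051.
The CYP3A4 pathway (30% of clearance) drops to 0.33× activity: 0.3 × 0.33 = 0.099.
Non-CYP routes (21%) are unchanged.
CL_new/CL_old = 0.0918 + 0.051 + 0.099 + 0.21 = 0.4518.
Dividing the baseline by the relative clearance: 15.9 / 0.4518 = 35.2 μmol/L.

35.2 μmol/L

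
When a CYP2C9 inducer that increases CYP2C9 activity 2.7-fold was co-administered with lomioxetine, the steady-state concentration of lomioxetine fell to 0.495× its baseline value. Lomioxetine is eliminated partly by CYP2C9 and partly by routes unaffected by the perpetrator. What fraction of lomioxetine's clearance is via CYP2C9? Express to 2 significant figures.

0.60

Call the CYP2C9 fraction fm. After the interaction, CL_new/CL_old = fm × 2.7 + (1 − fm).
Steady-state concentration ratio = 1 / (new CL fraction), so new CL fraction = 1 / 0.495 = 2.02.
fm × 2.7 + 1 − fm = 2.02  ⇒  fm × (2.7 − 1) = 1.02  ⇒  fm = 0.60.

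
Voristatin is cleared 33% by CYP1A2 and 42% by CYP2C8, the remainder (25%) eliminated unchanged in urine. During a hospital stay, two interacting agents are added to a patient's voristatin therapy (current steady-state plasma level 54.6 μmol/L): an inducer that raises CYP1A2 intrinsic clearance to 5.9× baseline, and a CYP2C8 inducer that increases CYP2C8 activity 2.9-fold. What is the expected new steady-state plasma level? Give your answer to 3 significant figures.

The CYP1A2 pathway (33% of clearance) rises to 5.9× activity: 0.33 × 5.9 = 1.947.
The CYP2C8 pathway (42% of clearance) rises to 2.9× activity: 0.42 × 2.9 = 1.218.
The remaining 25% of clearance is unaffected.
CL_new/CL_old = 1.947 + 1.218 + 0.25 = 3.415.
Dividing the baseline by the relative clearance: 54.6 / 3.415 = 16.0 μmol/L.

16.0 μmol/L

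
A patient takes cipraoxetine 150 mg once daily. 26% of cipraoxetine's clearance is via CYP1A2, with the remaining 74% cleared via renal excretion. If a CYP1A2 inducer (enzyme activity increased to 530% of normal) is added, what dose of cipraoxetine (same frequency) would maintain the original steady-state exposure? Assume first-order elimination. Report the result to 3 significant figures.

318 mg

The CYP1A2 pathway (26% of clearance) increases to 5.3× activity: 0.26 × 5.3 = 1.378.
The remaining 74% of clearance is unaffected.
New clearance relative to baseline: 1.378 + 0.74 = 2.118.
Exposure is unchanged when dose changes in proportion to clearance. New dose = 150 mg × 2.118 = 318 mg.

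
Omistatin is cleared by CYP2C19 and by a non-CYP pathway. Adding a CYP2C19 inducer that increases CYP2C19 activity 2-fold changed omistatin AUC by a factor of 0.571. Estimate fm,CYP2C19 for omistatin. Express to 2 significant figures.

Let x = fm,CYP2C19. Because AUC ∝ 1/CL, relative clearance rose to 1/0.571 = 1.751.
Only the CYP2C19 route changed, so 1.751 = x·2 + (1 − x), giving x = 0.75.

0.75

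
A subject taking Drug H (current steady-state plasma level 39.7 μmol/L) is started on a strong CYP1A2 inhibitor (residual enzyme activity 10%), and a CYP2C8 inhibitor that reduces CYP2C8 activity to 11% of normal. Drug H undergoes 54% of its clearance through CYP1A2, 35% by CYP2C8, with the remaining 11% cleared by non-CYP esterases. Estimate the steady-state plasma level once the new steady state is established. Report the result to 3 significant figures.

The CYP1A2 pathway (54% of clearance) drops to 0.1× activity: 0.54 × 0.1 = 0.054.
The CYP2C8 pathway (35% of clearance) is reduced to 0.11× activity: 0.35 × 0.11 = 0.0385.
Non-CYP routes (11%) are unchanged.
CL_new/CL_old = 0.054 + 0.0385 + 0.11 = 0.2025.
Dividing the baseline by the relative clearance: 39.7 / 0.2025 = 196 μmol/L.

196 μmol/L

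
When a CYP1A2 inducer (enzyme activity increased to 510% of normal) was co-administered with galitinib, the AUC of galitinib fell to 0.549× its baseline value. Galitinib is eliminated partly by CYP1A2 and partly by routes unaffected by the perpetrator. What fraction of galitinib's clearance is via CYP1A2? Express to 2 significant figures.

0.20

CL'/CL = 1 / 0.549 = 1.821
5.1·fm + (1 − fm) = 1.821
fm = (1.821 − 1) / (5.1 − 1) = 0.20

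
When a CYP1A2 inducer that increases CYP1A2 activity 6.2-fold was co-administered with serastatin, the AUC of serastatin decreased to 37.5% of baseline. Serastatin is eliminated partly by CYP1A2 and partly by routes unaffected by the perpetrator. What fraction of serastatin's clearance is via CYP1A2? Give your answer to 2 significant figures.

0.32

Call the CYP1A2 fraction fm. After the interaction, CL_new/CL_old = fm × 6.2 + (1 − fm).
AUC ratio = 1 / (new CL fraction), so new CL fraction = 1 / 0.375 = 2.667.
fm × 6.2 + 1 − fm = 2.667  ⇒  fm × (6.2 − 1) = 1.667  ⇒  fm = 0.32.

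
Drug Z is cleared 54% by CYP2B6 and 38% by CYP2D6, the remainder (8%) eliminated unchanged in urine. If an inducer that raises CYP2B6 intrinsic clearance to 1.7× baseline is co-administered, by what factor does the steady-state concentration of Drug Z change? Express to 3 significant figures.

CYP2B6: 0.54 × 1.7 = 0.918
CYP2D6: 0.38 (unchanged)
Other: 0.08 (unchanged)
CL_new/CL_old = 0.918 + 0.38 + 0.08 = 1.378.
Steady-state concentration ratio = CL_old/CL_new = 1 / 1.378 = 0.726.

0.726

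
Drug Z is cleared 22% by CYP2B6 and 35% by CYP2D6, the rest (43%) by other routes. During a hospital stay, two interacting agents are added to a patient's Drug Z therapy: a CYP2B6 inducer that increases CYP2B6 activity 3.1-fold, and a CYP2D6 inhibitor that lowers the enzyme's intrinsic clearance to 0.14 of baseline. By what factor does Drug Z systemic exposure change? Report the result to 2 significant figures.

The CYP2B6 pathway (22% of clearance) increases to 3.1× activity: 0.22 × 3.1 = 0.682.
The CYP2D6 pathway (35% of clearance) drops to 0.14× activity: 0.35 × 0.14 = 0.049.
The remaining 43% of clearance is unaffected.
New clearance relative to baseline: 0.682 + 0.049 + 0.43 = 1.161.
Systemic exposure ∝ 1/CL: fold-change = 1 / 1.161 = 0.86.

0.86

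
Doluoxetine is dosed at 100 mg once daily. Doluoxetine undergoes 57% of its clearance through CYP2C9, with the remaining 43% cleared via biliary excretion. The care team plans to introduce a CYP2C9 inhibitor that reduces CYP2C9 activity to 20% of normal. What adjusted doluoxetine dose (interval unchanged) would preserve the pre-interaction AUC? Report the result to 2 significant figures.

CYP2C9: 0.57 × 0.2 = 0.114
Other: 0.43 (unchanged)
CL_new/CL_old = 0.114 + 0.43 = 0.544.
To maintain the same steady-state level, dose must scale with clearance: new dose = 100 × 0.544 = 54 mg.

54 mg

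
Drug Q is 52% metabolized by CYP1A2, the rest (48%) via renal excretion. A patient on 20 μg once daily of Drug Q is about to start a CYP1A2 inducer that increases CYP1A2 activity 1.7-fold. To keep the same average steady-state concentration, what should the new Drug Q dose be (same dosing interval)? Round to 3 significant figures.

27.3 μg

The CYP1A2 pathway (52% of clearance) is boosted to 1.7× activity: 0.52 × 1.7 = 0.884.
The remaining 48% of clearance is unaffected.
New clearance relative to baseline: 0.884 + 0.48 = 1.364.
Exposure is unchanged when dose changes in proportion to clearance. New dose = 20 μg × 1.364 = 27.3 μg.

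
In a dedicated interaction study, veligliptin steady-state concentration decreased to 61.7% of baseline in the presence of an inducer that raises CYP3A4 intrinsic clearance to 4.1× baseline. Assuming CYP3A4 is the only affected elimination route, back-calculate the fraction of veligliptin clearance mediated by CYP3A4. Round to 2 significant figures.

0.20

Write x for the fraction cleared via CYP3A4. The observed steady-state concentration change means clearance rose to 1/0.617 = 1.621 of baseline.
Only the CYP3A4 route changed, so 1.621 = x·4.1 + (1 − x), giving x = 0.20.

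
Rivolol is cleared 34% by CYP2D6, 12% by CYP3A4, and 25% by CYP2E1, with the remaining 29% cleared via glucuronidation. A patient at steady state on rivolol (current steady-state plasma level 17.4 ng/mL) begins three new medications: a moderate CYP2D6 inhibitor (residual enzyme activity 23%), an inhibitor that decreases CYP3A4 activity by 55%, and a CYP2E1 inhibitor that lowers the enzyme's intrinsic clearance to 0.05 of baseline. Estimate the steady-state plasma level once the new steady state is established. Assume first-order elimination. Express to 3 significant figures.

The CYP2D6 pathway (34% of clearance) falls to 0.23× activity: 0.34 × 0.23 = 0.0782.
The CYP3A4 pathway (12% of clearance) drops to 0.45× activity: 0.12 × 0.45 = 0.054.
The CYP2E1 pathway (25% of clearance) drops to 0.05× activity: 0.25 × 0.05 = 0.0125.
Non-CYP routes (29%) are unchanged.
Relative clearance = 0.0782 + 0.054 + 0.0125 + 0.29 = 0.4347.
Steady-state plasma level ∝ 1/CL: new value = 17.4 / 0.4347 = 40.0 ng/mL.

40.0 ng/mL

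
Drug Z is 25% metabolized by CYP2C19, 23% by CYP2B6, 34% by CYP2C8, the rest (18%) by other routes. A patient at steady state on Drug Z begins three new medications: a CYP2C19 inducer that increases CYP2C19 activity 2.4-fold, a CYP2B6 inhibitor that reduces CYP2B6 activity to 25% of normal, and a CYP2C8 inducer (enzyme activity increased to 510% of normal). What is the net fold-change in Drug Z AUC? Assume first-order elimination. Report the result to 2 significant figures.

The CYP2C19 pathway (25% of clearance) increases to 2.4× activity: 0.25 × 2.4 = 0.6.
The CYP2B6 pathway (23% of clearance) is reduced to 0.25× activity: 0.23 × 0.25 = 0.0575.
The CYP2C8 pathway (34% of clearance) increases to 5.1× activity: 0.34 × 5.1 = 1.734.
Non-CYP routes (18%) are unchanged.
Relative clearance = 0.6 + 0.0575 + 1.734 + 0.18 = 2.5715.
Net AUC ratio = 1 / 2.5715 = 0.39.

0.39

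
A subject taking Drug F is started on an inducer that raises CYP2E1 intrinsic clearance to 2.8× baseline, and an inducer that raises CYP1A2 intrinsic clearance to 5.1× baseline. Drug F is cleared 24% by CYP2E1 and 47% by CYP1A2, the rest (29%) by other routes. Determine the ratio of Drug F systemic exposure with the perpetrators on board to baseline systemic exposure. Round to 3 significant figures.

0.298

The CYP2E1 pathway (24% of clearance) increases to 2.8× activity: 0.24 × 2.8 = 0.672.
The CYP1A2 pathway (47% of clearance) rises to 5.1× activity: 0.47 × 5.1 = 2.397.
The remaining 29% of clearance is unaffected.
New clearance relative to baseline: 0.672 + 2.397 + 0.29 = 3.359.
Net systemic exposure ratio = 1 / 3.359 = 0.298.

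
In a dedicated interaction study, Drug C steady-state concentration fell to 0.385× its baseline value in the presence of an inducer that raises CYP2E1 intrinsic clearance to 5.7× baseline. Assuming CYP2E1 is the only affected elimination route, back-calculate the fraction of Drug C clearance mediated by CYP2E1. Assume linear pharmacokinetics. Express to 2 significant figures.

0.34

Call the CYP2E1 fraction fm. After the interaction, CL_new/CL_old = fm × 5.7 + (1 − fm).
Steady-state concentration ratio = 1 / (new CL fraction), so new CL fraction = 1 / 0.385 = 2.597.
fm × 5.7 + 1 − fm = 2.597  ⇒  fm × (5.7 − 1) = 1.597  ⇒  fm = 0.34.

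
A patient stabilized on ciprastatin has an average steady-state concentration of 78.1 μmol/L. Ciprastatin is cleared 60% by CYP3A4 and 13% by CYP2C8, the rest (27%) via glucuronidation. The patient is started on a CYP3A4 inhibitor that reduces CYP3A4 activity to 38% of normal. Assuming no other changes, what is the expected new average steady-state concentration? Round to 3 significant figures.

The CYP3A4 pathway (60% of clearance) is reduced to 0.38× activity: 0.6 × 0.38 = 0.228.
CYP2C8 (13%) and the residual 27% are unaffected.
CL_new/CL_old = 0.228 + 0.13 + 0.27 = 0.628.
Average steady-state concentration ∝ 1/CL, so new value = 78.1 / 0.628 = 124 μmol/L.

124 μmol/L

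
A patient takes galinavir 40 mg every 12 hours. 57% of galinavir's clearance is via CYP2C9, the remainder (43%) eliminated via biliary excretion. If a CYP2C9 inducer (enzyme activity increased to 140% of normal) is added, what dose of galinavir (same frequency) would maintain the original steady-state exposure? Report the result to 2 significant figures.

CYP2C9: 0.57 × 1.4 = 0.798
Other: 0.43 (unchanged)
CL_new/CL_old = 0.798 + 0.43 = 1.228.
To maintain the same steady-state level, dose must scale with clearance: new dose = 40 × 1.228 = 49 mg.

49 mg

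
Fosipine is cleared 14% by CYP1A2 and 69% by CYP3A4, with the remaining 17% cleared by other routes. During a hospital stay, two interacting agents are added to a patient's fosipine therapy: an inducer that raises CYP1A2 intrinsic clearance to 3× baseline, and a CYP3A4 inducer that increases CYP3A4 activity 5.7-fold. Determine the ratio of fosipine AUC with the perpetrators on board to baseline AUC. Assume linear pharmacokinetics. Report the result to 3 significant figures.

CYP1A2: 0.14 × 3 = 0.42
CYP3A4: 0.69 × 5.7 = 3.933
Other: 0.17 (unchanged)
Relative clearance = 0.42 + 3.933 + 0.17 = 4.523.
Net AUC ratio = 1 / 4.523 = 0.221.

0.221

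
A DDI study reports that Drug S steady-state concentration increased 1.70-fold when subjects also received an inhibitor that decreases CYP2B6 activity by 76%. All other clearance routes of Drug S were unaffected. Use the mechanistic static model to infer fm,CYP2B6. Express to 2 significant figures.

CL'/CL = 1 / 1.70 = 0.5882
0.24·fm + (1 − fm) = 0.5882
fm = (0.5882 − 1) / (0.24 − 1) = 0.54

0.54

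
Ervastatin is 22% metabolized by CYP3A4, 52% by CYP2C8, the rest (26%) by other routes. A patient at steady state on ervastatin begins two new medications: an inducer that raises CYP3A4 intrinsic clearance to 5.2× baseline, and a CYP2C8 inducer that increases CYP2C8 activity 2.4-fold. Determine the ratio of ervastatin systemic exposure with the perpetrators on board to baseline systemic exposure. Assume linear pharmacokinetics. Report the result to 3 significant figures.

The CYP3A4 pathway (22% of clearance) increases to 5.2× activity: 0.22 × 5.2 = 1.144.
The CYP2C8 pathway (52% of clearance) rises to 2.4× activity: 0.52 × 2.4 = 1.248.
Non-CYP routes (26%) are unchanged.
CL_new/CL_old = 1.144 + 1.248 + 0.26 = 2.652.
Systemic exposure ∝ 1/CL: fold-change = 1 / 2.652 = 0.377.

0.377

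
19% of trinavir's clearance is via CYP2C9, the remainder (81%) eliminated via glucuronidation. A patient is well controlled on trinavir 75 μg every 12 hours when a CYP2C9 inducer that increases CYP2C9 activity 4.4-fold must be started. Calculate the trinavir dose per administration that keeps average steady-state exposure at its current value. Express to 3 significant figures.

123 μg

The CYP2C9 pathway (19% of clearance) increases to 4.4× activity: 0.19 × 4.4 = 0.836.
The remaining 81% of clearance is unaffected.
New clearance relative to baseline: 0.836 + 0.81 = 1.646.
To maintain the same steady-state level, dose must scale with clearance: new dose = 75 × 1.646 = 123 μg.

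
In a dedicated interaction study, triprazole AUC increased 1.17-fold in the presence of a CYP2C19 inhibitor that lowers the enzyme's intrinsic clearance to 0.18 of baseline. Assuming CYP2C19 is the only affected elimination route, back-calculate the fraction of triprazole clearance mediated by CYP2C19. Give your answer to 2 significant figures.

0.18

Let fm be the CYP2C19 fraction. New clearance relative to baseline = fm × 0.18 + (1 − fm).
AUC ratio = 1 / (new CL fraction), so new CL fraction = 1 / 1.17 = 0.8547.
fm × 0.18 + 1 − fm = 0.8547  ⇒  fm × (0.18 − 1) = −0.1453  ⇒  fm = 0.18.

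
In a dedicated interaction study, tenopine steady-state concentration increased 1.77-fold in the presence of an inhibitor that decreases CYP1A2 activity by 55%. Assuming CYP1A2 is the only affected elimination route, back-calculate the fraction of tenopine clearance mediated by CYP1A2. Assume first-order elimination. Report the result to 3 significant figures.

0.791

Call the CYP1A2 fraction fm. After the interaction, CL_new/CL_old = fm × 0.45 + (1 − fm).
Steady-state concentration ratio = 1 / (new CL fraction), so new CL fraction = 1 / 1.77 = 0.565.
fm × 0.45 + 1 − fm = 0.565  ⇒  fm × (0.45 − 1) = −0.435  ⇒  fm = 0.791.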